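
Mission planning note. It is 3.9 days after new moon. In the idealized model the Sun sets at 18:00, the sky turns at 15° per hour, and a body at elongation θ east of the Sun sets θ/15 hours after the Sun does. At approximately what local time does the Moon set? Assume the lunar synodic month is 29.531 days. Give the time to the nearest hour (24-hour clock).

21:00

Phase angle: θ = 360°·(3.9 d)/(29.531 d) = 47.5°.
The Moon trails the Sun by θ/15 = 47.5/15 ≈ 3.17 hours.
18:00 + 3.17 h ≈ 21:10 → 21:00 to the nearest hour.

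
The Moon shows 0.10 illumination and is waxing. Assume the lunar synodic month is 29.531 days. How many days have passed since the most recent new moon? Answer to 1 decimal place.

cos θ = 1 − 2f = 0.800, giving a principal value of 36.9°.
Waxing ⇒ before full, so θ = 36.9°.
Age = 29.531 × 36.9°/360° ≈ 3.02 days.

3.0 days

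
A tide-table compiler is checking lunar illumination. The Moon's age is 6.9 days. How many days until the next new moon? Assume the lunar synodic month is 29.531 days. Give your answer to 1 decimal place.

22.6 days

The next new moon completes the synodic month: 29.531 − 6.9 = 22.631 days.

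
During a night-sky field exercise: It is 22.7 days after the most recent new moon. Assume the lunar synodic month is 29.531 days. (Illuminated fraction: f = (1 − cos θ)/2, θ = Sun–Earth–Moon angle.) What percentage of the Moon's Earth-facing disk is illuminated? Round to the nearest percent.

44%

The Moon has covered 22.7/29.531 of its cycle, so θ ≈ 360° × 22.7/29.531 = 276.7°.
With cos θ = 0.117, the lit fraction is (1 − 0.117)/2 ≈ 0.441, so 44%.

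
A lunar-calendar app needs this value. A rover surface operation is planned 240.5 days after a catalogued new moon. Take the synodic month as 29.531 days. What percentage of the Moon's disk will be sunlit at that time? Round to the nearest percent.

19%

240.5 d spans 8 complete synodic months (8 × 29.531 = 236.25 d) plus 4.25 d.
Phase angle: θ = 360°·(4.25 d)/(29.531 d) = 51.8°.
With cos θ = 0.618, the lit fraction is (1 − 0.618)/2 ≈ 0.191, so 19%.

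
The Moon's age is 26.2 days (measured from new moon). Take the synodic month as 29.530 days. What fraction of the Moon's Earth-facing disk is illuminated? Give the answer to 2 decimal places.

The Moon has covered 26.2/29.530 of its cycle, so θ ≈ 360° × 26.2/29.530 = 319.4°.
With cos θ = 0.759, the lit fraction is (1 − 0.759)/2 ≈ 0.120.

0.12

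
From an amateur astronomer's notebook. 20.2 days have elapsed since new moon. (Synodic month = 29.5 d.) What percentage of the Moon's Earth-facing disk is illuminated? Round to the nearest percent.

The Moon has covered 20.2/29.5 of its cycle, so θ ≈ 360° × 20.2/29.5 = 246.5°.
cos 246.5° = (-0.399), so f = (1 − (-0.399))/2 = 0.699, so 70%.

70%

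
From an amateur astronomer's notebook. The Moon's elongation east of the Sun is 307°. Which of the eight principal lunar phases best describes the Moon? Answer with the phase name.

waning crescent

307° lies in the waning crescent sector of the 8-phase cycle.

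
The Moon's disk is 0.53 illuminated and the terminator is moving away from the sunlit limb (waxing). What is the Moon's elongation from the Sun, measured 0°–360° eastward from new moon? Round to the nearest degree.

cos θ = 1 − 2f = -0.060, giving a principal value of 93.4°.
The Moon is waxing (0°–180°), so θ = 93.4° directly.

93°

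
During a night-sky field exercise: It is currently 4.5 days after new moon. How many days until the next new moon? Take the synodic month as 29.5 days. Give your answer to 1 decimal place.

25.0 days

The next new moon completes the synodic month: 29.5 − 4.5 = 25.000 days.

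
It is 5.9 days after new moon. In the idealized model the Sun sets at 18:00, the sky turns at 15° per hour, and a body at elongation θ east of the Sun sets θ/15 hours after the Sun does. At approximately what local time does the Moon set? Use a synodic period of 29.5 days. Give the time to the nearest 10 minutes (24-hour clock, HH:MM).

22:50

Phase angle: θ = 360°·(5.9 d)/(29.5 d) = 72.0°.
The Moon trails the Sun by θ/15 = 72.0/15 ≈ 4.80 hours.
18:00 + 4.800 h ≈ 22:48 → 22:50 to the nearest ten minutes.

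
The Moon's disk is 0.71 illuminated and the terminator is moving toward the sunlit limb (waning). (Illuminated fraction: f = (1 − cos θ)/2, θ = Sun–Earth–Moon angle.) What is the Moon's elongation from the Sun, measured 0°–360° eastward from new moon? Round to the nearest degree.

Invert f = (1 − cos θ)/2 to get cos θ = 1 − 2(0.71) = -0.420, hence θ₀ = arccos -0.420 = 114.8°.
Waning ⇒ past full, so θ = 360° − 114.8° = 245.2°.

245°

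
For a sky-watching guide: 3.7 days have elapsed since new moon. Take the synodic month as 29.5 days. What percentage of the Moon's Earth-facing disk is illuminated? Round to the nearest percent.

15%

Phase angle: θ = 360°·(3.7 d)/(29.5 d) = 45.2°.
With cos θ = 0.705, the lit fraction is (1 − 0.705)/2 ≈ 0.147, so 15%.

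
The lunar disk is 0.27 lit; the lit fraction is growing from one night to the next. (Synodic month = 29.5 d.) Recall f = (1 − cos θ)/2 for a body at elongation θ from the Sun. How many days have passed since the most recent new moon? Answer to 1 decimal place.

cos θ = 1 − 2f = 0.460, giving a principal value of 62.6°.
Before full moon the principal value applies: θ = 62.6°.
That fraction of the synodic month is 62.6/360 × 29.5 d ≈ 5.13 d.

5.1 days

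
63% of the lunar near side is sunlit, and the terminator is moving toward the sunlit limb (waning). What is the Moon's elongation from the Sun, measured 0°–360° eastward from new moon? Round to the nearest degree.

From f = (1 − cos θ)/2: cos θ = 1 − 2×0.63 = -0.260; arccos → 105.1°.
Since the Moon is past full (waning), take the reflex angle: θ = 360° − 105.1° = 254.9°.

255°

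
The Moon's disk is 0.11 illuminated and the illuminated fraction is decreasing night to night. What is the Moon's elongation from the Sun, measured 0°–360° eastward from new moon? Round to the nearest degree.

321°

cos θ = 1 − 2f = 0.780, giving a principal value of 38.7°.
Since the Moon is past full (waning), take the reflex angle: θ = 360° − 38.7° = 321.3°.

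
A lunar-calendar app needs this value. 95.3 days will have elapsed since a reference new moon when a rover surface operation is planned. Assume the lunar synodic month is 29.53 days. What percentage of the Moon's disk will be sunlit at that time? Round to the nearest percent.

43%

95.3 d spans 3 complete synodic months (3 × 29.53 = 88.59 d) plus 6.71 d.
The Moon has covered 6.71/29.53 of its cycle, so θ ≈ 360° × 6.71/29.53 = 81.8°.
cos 81.8° = 0.143, so f = (1 − 0.143)/2 = 0.429, so 43%.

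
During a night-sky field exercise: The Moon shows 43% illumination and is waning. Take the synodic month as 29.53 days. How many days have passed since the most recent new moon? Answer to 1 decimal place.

22.8 days

Invert f = (1 − cos θ)/2 to get cos θ = 1 − 2(0.43) = 0.140, hence θ₀ = arccos 0.140 = 82.0°.
A waning Moon lies in 180°–360°, so θ = 360° − 82.0° = 278.0°.
That fraction of the synodic month is 278.0/360 × 29.53 d ≈ 22.81 d.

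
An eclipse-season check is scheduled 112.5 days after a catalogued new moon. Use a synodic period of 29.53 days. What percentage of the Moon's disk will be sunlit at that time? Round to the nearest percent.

112.5 d spans 3 complete synodic months (3 × 29.53 = 88.59 d) plus 23.91 d.
The Moon has covered 23.91/29.53 of its cycle, so θ ≈ 360° × 23.91/29.53 = 291.5°.
Illuminated fraction = (1 − cos 291.5°)/2 = (1 − 0.366)/2 ≈ 0.317, so 32%.

32%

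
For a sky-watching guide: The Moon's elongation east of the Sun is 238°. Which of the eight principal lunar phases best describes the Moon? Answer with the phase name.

waning gibbous

238° lies in the waning gibbous sector of the 8-phase cycle.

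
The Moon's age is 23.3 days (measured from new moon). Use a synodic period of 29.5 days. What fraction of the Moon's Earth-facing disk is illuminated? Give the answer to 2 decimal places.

Phase angle: θ = 360°·(23.3 d)/(29.5 d) = 284.3°.
cos 284.3° = 0.248, so f = (1 − 0.248)/2 = 0.376.

0.38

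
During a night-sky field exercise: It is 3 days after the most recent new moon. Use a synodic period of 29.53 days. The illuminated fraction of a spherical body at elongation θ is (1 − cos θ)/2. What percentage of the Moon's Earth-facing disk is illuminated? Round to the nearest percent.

10%

Elongation θ = 360° × 3/29.53 ≈ 36.6°.
With cos θ = 0.803, the lit fraction is (1 − 0.803)/2 ≈ 0.098, so 10%.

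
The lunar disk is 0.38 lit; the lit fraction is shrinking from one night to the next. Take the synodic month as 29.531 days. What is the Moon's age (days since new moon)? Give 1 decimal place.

23.3 days

Invert f = (1 − cos θ)/2 to get cos θ = 1 − 2(0.38) = 0.240, hence θ₀ = arccos 0.240 = 76.1°.
Waning ⇒ past full, so θ = 360° − 76.1° = 283.9°.
Age = 29.531 × 283.9°/360° ≈ 23.29 days.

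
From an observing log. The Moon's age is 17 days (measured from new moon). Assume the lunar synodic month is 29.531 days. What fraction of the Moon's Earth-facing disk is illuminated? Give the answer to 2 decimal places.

The Moon has covered 17/29.531 of its cycle, so θ ≈ 360° × 17/29.531 = 207.2°.
Illuminated fraction = (1 − cos 207.2°)/2 = (1 − (-0.889))/2 ≈ 0.945.

0.94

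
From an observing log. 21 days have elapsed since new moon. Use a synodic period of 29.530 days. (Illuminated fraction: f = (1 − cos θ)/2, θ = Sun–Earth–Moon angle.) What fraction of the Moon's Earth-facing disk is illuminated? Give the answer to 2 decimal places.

0.62

The Moon has covered 21/29.530 of its cycle, so θ ≈ 360° × 21/29.530 = 256.0°.
With cos θ = (-0.242), the lit fraction is (1 − (-0.242))/2 ≈ 0.621.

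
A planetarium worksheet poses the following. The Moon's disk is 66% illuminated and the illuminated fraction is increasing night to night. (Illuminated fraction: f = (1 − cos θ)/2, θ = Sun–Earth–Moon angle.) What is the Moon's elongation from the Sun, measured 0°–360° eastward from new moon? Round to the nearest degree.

109°

Invert f = (1 − cos θ)/2 to get cos θ = 1 − 2(0.66) = -0.320, hence θ₀ = arccos -0.320 = 108.7°.
The Moon is waxing (0°–180°), so θ = 108.7° directly.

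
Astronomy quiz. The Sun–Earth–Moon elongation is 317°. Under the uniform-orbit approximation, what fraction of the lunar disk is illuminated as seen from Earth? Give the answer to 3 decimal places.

0.134

Half-versine of 317°: (1 − 0.731)/2 = 0.134.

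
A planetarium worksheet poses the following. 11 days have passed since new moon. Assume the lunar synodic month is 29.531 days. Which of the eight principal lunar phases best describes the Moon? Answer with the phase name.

waxing gibbous

θ ≈ 360° × 11/29.531 = 134°, which falls in the waxing gibbous sector.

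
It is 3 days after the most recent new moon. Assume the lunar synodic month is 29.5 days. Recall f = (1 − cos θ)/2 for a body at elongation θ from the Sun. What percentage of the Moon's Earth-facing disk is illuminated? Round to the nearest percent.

10%

Elongation θ = 360° × 3/29.5 ≈ 36.6°.
With cos θ = 0.803, the lit fraction is (1 − 0.803)/2 ≈ 0.099, so 10%.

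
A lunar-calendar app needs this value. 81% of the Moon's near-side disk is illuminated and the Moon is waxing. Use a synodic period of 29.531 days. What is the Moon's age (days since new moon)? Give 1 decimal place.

From f = (1 − cos θ)/2: cos θ = 1 − 2×0.81 = -0.620; arccos → 128.3°.
The Moon is waxing (0°–180°), so θ = 128.3° directly.
Age = 29.531 × 128.3°/360° ≈ 10.53 days.

10.5 days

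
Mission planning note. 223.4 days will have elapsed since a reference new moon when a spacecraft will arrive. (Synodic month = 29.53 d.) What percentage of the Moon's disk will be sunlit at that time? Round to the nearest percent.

96%

223.4 d spans 7 complete synodic months (7 × 29.53 = 206.71 d) plus 16.69 d.
The Moon has covered 16.69/29.53 of its cycle, so θ ≈ 360° × 16.69/29.53 = 203.5°.
cos 203.5° = (-0.917), so f = (1 − (-0.917))/2 = 0.959, so 96%.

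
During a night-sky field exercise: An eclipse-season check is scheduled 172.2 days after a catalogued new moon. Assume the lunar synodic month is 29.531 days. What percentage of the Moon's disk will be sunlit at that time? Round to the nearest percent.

26%

172.2/29.531 = 5.831 lunations, so 5 complete cycles and 24.54 d into the next.
The Moon has covered 24.54/29.531 of its cycle, so θ ≈ 360° × 24.54/29.531 = 299.2°.
With cos θ = 0.488, the lit fraction is (1 − 0.488)/2 ≈ 0.256, so 26%.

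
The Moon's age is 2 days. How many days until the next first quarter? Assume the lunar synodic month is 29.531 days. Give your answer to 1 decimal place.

5.4 days

First quarter is 0.25 of the way through the cycle: age 0.25 × 29.531 = 7.383 d.
So 5.383 days remain (7.383 − 2).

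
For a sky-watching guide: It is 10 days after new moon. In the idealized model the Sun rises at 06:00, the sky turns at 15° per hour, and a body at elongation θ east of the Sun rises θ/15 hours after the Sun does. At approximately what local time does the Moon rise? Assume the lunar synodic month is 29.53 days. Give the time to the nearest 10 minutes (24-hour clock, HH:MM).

Elongation θ = 360° × 10/29.53 ≈ 121.9°.
At 15° of sky rotation per hour, 121.9° corresponds to a 8.13 h lag.
06:00 + 8.127 h ≈ 14:08 → 14:10 to the nearest ten minutes.

14:10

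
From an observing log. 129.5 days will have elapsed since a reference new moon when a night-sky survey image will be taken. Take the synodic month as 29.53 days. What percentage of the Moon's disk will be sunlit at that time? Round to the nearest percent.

Reduce mod P: 129.5 − 4×29.53 = 11.38 d into the current lunation.
Elongation θ = 360° × 11.38/29.53 ≈ 138.7°.
With cos θ = (-0.752), the lit fraction is (1 − (-0.752))/2 ≈ 0.876, so 88%.

88%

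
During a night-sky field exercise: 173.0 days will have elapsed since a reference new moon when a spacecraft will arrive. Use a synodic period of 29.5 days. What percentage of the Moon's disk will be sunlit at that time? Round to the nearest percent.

17%

Reduce mod P: 173.0 − 5×29.5 = 25.50 d into the current lunation.
Elongation θ = 360° × 25.50/29.5 ≈ 311.2°.
Illuminated fraction = (1 − cos 311.2°)/2 = (1 − 0.659)/2 ≈ 0.171, so 17%.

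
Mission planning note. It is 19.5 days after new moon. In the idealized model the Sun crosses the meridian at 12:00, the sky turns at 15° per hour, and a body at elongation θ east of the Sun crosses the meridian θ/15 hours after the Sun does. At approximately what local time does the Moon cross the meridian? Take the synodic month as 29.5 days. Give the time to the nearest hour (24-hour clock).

04:00

Phase angle: θ = 360°·(19.5 d)/(29.5 d) = 238.0°.
The Moon trails the Sun by θ/15 = 238.0/15 ≈ 15.86 hours.
12:00 + 15.86 h ≈ 03:52 → 04:00 to the nearest hour.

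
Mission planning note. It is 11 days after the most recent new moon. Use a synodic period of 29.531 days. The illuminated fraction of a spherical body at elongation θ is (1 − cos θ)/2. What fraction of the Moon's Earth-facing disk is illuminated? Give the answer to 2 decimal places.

0.85

Phase angle: θ = 360°·(11 d)/(29.531 d) = 134.1°.
Illuminated fraction = (1 − cos 134.1°)/2 = (1 − (-0.696))/2 ≈ 0.848.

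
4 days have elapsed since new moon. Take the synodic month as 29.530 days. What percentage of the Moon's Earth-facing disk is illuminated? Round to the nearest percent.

The Moon has covered 4/29.530 of its cycle, so θ ≈ 360° × 4/29.530 = 48.8°.
With cos θ = 0.659, the lit fraction is (1 − 0.659)/2 ≈ 0.170, so 17%.

17%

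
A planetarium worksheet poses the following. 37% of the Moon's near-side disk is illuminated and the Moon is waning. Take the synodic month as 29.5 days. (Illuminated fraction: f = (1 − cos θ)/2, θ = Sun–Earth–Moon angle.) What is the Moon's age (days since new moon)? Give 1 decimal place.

23.4 days

From f = (1 − cos θ)/2: cos θ = 1 − 2×0.37 = 0.260; arccos → 74.9°.
Waning ⇒ past full, so θ = 360° − 74.9° = 285.1°.
Age = 29.5 × 285.1°/360° ≈ 23.36 days.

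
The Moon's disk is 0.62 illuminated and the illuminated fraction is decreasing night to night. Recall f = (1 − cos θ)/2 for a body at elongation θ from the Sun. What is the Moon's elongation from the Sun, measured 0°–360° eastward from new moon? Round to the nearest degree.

Invert f = (1 − cos θ)/2 to get cos θ = 1 − 2(0.62) = -0.240, hence θ₀ = arccos -0.240 = 103.9°.
Since the Moon is past full (waning), take the reflex angle: θ = 360° − 103.9° = 256.1°.

256°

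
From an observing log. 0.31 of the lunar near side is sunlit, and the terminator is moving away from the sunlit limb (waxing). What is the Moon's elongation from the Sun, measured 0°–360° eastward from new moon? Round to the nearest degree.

cos θ = 1 − 2f = 0.380, giving a principal value of 67.7°.
The Moon is waxing (0°–180°), so θ = 67.7° directly.

68°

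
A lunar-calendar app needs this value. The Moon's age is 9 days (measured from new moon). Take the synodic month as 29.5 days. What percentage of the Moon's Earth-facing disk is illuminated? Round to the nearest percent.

Phase angle: θ = 360°·(9 d)/(29.5 d) = 109.8°.
cos 109.8° = (-0.339), so f = (1 − (-0.339))/2 = 0.670, so 67%.

67%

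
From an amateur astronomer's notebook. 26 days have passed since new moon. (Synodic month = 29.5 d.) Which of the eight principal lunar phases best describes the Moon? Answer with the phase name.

waning crescent

θ ≈ 360° × 26/29.5 = 317°, which falls in the waning crescent sector.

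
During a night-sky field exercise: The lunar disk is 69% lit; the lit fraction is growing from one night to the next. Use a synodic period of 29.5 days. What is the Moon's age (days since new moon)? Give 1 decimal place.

9.2 days

Invert f = (1 − cos θ)/2 to get cos θ = 1 − 2(0.69) = -0.380, hence θ₀ = arccos -0.380 = 112.3°.
Waxing ⇒ before full, so θ = 112.3°.
At 360°/29.5 d per day, 112.3° corresponds to 9.21 days.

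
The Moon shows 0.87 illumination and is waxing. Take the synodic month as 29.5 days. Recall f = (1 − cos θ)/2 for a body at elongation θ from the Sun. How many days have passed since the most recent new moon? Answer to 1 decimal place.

11.3 days

From f = (1 − cos θ)/2: cos θ = 1 − 2×0.87 = -0.740; arccos → 137.7°.
Waxing ⇒ before full, so θ = 137.7°.
Age = 29.5 × 137.7°/360° ≈ 11.29 days.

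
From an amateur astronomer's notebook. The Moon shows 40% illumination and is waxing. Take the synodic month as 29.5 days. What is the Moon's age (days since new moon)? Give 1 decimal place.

6.4 days

cos θ = 1 − 2f = 0.200, giving a principal value of 78.5°.
Before full moon the principal value applies: θ = 78.5°.
Age = 29.5 × 78.5°/360° ≈ 6.43 days.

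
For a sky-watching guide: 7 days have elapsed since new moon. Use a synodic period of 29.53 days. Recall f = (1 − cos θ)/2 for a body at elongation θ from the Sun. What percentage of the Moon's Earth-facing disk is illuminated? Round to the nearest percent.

46%

Phase angle: θ = 360°·(7 d)/(29.53 d) = 85.3°.
cos 85.3° = 0.081, so f = (1 − 0.081)/2 = 0.459, so 46%.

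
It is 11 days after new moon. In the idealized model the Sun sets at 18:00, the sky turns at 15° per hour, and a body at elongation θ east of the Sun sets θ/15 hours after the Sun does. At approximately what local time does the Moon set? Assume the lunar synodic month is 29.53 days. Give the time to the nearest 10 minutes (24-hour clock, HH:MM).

Phase angle: θ = 360°·(11 d)/(29.53 d) = 134.1°.
The Moon trails the Sun by θ/15 = 134.1/15 ≈ 8.94 hours.
18:00 + 8.940 h ≈ 02:56 → 03:00 to the nearest ten minutes.

03:00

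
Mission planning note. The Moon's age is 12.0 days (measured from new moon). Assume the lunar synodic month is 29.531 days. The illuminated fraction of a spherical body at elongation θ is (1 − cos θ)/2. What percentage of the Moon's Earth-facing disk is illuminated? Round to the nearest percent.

Phase angle: θ = 360°·(12.0 d)/(29.531 d) = 146.3°.
Illuminated fraction = (1 − cos 146.3°)/2 = (1 − (-0.832))/2 ≈ 0.916, so 92%.

92%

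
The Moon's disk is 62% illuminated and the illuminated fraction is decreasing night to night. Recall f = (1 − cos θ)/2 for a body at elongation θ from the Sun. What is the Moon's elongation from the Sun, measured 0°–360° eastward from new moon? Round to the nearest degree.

cos θ = 1 − 2f = -0.240, giving a principal value of 103.9°.
Since the Moon is past full (waning), take the reflex angle: θ = 360° − 103.9° = 256.1°.

256°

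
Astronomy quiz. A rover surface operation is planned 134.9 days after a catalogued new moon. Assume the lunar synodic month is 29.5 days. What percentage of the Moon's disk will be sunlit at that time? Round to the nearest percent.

134.9 d spans 4 complete synodic months (4 × 29.5 = 118.00 d) plus 16.90 d.
The Moon has covered 16.90/29.5 of its cycle, so θ ≈ 360° × 16.90/29.5 = 206.2°.
Illuminated fraction = (1 − cos 206.2°)/2 = (1 − (-0.897))/2 ≈ 0.948, so 95%.

95%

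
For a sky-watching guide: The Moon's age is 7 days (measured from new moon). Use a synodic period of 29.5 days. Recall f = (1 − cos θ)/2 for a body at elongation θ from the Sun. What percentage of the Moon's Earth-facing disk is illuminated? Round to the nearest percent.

The Moon has covered 7/29.5 of its cycle, so θ ≈ 360° × 7/29.5 = 85.4°.
Illuminated fraction = (1 − cos 85.4°)/2 = (1 − 0.080)/2 ≈ 0.460, so 46%.

46%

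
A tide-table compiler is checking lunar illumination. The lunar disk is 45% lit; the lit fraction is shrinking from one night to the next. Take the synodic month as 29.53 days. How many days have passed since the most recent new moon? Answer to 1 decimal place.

Invert f = (1 − cos θ)/2 to get cos θ = 1 − 2(0.45) = 0.100, hence θ₀ = arccos 0.100 = 84.3°.
A waning Moon lies in 180°–360°, so θ = 360° − 84.3° = 275.7°.
Age = 29.53 × 275.7°/360° ≈ 22.62 days.

22.6 days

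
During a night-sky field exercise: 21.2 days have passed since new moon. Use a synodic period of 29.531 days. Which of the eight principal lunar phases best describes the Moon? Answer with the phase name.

last quarter

At 21.2/29.531 of the cycle, θ ≈ 258° — the last quarter range.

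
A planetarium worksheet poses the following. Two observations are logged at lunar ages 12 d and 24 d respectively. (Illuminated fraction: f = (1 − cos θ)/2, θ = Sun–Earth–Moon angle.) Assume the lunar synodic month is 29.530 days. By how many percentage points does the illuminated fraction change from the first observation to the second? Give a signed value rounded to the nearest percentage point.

-61 pp

θ₁ = 360° × 12/29.530 = 146.3°, f₁ = (1 − cos θ₁)/2 = 0.916.
θ₂ = 360° × 24/29.530 = 292.6°, f₂ = (1 − cos θ₂)/2 = 0.308.
Change = f₂ − f₁ = -0.608 → -61 percentage points.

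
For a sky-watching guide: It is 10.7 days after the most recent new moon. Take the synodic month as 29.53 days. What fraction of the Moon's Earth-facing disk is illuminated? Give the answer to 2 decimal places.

Elongation θ = 360° × 10.7/29.53 ≈ 130.4°.
With cos θ = (-0.649), the lit fraction is (1 − (-0.649))/2 ≈ 0.824.

0.82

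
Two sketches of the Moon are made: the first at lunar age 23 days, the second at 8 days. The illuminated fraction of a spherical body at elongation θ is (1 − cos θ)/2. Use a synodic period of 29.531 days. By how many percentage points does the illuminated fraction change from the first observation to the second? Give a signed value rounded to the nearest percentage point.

θ₁ = 360° × 23/29.531 = 280.4°, f₁ = (1 − cos θ₁)/2 = 0.410.
θ₂ = 360° × 8/29.531 = 97.5°, f₂ = (1 − cos θ₂)/2 = 0.565.
Change = f₂ − f₁ = +0.156 → +16 percentage points.

+16 pp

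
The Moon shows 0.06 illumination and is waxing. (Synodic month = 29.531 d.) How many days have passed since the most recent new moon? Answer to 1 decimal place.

2.3 days

Invert f = (1 − cos θ)/2 to get cos θ = 1 − 2(0.06) = 0.880, hence θ₀ = arccos 0.880 = 28.4°.
The Moon is waxing (0°–180°), so θ = 28.4° directly.
At 360°/29.531 d per day, 28.4° corresponds to 2.33 days.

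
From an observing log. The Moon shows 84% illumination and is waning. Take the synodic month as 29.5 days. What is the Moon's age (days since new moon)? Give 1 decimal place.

18.6 days

From f = (1 − cos θ)/2: cos θ = 1 − 2×0.84 = -0.680; arccos → 132.8°.
Since the Moon is past full (waning), take the reflex angle: θ = 360° − 132.8° = 227.2°.
Age = 29.5 × 227.2°/360° ≈ 18.61 days.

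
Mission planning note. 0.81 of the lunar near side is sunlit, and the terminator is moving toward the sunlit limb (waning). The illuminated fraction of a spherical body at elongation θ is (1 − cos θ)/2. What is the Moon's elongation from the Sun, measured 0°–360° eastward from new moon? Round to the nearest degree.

232°

Invert f = (1 − cos θ)/2 to get cos θ = 1 − 2(0.81) = -0.620, hence θ₀ = arccos -0.620 = 128.3°.
A waning Moon lies in 180°–360°, so θ = 360° − 128.3° = 231.7°.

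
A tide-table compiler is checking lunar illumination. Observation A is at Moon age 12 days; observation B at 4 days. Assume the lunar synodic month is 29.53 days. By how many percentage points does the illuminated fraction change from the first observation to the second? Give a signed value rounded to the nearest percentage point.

First observation: θ = 360°·12/29.53 = 146.3°, so f = 0.916.
Second observation: θ = 48.8°, f = 0.170.
Δf = 0.170 − 0.916 = -0.746, i.e. -75 pp.

-75 pp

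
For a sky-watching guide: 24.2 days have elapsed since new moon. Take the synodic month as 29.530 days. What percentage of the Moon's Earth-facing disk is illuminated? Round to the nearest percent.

Elongation θ = 360° × 24.2/29.530 ≈ 295.0°.
With cos θ = 0.423, the lit fraction is (1 − 0.423)/2 ≈ 0.289, so 29%.

29%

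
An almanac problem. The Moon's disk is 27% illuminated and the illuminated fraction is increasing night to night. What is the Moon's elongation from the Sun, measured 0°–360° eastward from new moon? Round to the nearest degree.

63°

cos θ = 1 − 2f = 0.460, giving a principal value of 62.6°.
The Moon is waxing (0°–180°), so θ = 62.6° directly.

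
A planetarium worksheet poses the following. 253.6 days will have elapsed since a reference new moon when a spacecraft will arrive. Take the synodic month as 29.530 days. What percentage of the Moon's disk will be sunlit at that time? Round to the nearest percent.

93%

Reduce mod P: 253.6 − 8×29.530 = 17.36 d into the current lunation.
Phase angle: θ = 360°·(17.36 d)/(29.530 d) = 211.6°.
With cos θ = (-0.851), the lit fraction is (1 − (-0.851))/2 ≈ 0.926, so 93%.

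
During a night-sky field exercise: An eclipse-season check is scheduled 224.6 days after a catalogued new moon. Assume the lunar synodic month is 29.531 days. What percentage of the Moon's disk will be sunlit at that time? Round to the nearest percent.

89%

224.6/29.531 = 7.606 lunations, so 7 complete cycles and 17.88 d into the next.
Phase angle: θ = 360°·(17.88 d)/(29.531 d) = 218.0°.
With cos θ = (-0.788), the lit fraction is (1 − (-0.788))/2 ≈ 0.894, so 89%.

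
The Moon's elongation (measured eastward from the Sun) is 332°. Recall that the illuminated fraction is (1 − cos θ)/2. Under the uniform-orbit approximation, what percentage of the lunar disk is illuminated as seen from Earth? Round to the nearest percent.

6%

f = (1 − cos 332°)/2 = (1 − 0.883)/2 ≈ 0.059, i.e. 6%.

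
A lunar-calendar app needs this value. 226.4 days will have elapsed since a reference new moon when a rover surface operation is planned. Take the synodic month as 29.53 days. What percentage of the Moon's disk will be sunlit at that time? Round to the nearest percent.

226.4/29.53 = 7.667 lunations, so 7 complete cycles and 19.69 d into the next.
The Moon has covered 19.69/29.53 of its cycle, so θ ≈ 360° × 19.69/29.53 = 240.0°.
cos 240.0° = (-0.499), so f = (1 − (-0.499))/2 = 0.750, so 75%.

75%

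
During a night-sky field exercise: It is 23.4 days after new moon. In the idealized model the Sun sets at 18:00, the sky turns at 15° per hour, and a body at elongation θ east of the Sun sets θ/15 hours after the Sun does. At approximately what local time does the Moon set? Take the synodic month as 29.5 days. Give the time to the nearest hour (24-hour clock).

13:00

Elongation θ = 360° × 23.4/29.5 ≈ 285.6°.
The Moon trails the Sun by θ/15 = 285.6/15 ≈ 19.04 hours.
18:00 + 19.04 h ≈ 13:02 → 13:00 to the nearest hour.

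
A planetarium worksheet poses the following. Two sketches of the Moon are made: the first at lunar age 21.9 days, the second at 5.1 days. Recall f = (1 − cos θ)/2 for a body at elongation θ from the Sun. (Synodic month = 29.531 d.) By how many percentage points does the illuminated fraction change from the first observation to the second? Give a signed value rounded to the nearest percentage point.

First observation: θ = 360°·21.9/29.531 = 267.0°, so f = 0.526.
Second observation: θ = 62.2°, f = 0.267.
Δf = 0.267 − 0.526 = -0.260, i.e. -26 pp.

-26 percentage points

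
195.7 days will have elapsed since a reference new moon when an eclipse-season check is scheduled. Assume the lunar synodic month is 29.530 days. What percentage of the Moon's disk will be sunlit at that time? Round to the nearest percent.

85%

195.7/29.530 = 6.627 lunations, so 6 complete cycles and 18.52 d into the next.
The Moon has covered 18.52/29.530 of its cycle, so θ ≈ 360° × 18.52/29.530 = 225.8°.
With cos θ = (-0.697), the lit fraction is (1 − (-0.697))/2 ≈ 0.849, so 85%.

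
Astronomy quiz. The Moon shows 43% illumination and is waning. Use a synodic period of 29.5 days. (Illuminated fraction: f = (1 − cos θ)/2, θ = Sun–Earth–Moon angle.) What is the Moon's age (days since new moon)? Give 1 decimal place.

22.8 days

cos θ = 1 − 2f = 0.140, giving a principal value of 82.0°.
Waning ⇒ past full, so θ = 360° − 82.0° = 278.0°.
Age = 29.5 × 278.0°/360° ≈ 22.78 days.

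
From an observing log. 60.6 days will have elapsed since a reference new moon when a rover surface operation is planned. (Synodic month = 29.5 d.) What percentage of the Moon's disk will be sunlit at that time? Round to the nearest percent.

3%

60.6/29.5 = 2.054 lunations, so 2 complete cycles and 1.60 d into the next.
Phase angle: θ = 360°·(1.60 d)/(29.5 d) = 19.5°.
With cos θ = 0.942, the lit fraction is (1 − 0.942)/2 ≈ 0.029, so 3%.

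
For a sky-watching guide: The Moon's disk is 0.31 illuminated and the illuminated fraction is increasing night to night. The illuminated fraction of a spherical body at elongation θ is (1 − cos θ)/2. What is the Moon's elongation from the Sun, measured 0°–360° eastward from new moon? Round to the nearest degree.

Invert f = (1 − cos θ)/2 to get cos θ = 1 − 2(0.31) = 0.380, hence θ₀ = arccos 0.380 = 67.7°.
Waxing ⇒ before full, so θ = 67.7°.

68°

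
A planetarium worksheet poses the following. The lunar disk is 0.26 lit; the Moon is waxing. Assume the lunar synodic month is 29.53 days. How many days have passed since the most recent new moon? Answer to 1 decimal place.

cos θ = 1 − 2f = 0.480, giving a principal value of 61.3°.
The Moon is waxing (0°–180°), so θ = 61.3° directly.
At 360°/29.53 d per day, 61.3° corresponds to 5.03 days.

5.0 days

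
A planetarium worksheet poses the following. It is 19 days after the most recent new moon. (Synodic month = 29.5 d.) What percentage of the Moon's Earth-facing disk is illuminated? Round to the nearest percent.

81%

The Moon has covered 19/29.5 of its cycle, so θ ≈ 360° × 19/29.5 = 231.9°.
Illuminated fraction = (1 − cos 231.9°)/2 = (1 − (-0.618))/2 ≈ 0.809, so 81%.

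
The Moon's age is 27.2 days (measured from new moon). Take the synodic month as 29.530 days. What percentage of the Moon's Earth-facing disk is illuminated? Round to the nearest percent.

6%

Phase angle: θ = 360°·(27.2 d)/(29.530 d) = 331.6°.
Illuminated fraction = (1 − cos 331.6°)/2 = (1 − 0.880)/2 ≈ 0.060, so 6%.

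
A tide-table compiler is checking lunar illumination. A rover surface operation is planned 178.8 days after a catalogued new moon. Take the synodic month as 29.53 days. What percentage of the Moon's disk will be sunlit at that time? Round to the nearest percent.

Reduce mod P: 178.8 − 6×29.53 = 1.62 d into the current lunation.
Phase angle: θ = 360°·(1.62 d)/(29.53 d) = 19.7°.
With cos θ = 0.941, the lit fraction is (1 − 0.941)/2 ≈ 0.029, so 3%.

3%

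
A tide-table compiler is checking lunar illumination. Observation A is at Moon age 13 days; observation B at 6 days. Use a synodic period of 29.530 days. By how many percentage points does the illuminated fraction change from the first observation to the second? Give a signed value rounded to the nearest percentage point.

First observation: θ = 360°·13/29.530 = 158.5°, so f = 0.965.
Second observation: θ = 73.1°, f = 0.355.
Δf = 0.355 − 0.965 = -0.610, i.e. -61 pp.

-61 pp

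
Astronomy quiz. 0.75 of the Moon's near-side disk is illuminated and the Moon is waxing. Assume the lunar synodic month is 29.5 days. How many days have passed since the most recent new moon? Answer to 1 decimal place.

From f = (1 − cos θ)/2: cos θ = 1 − 2×0.75 = -0.500; arccos → 120.0°.
Waxing ⇒ before full, so θ = 120.0°.
At 360°/29.5 d per day, 120.0° corresponds to 9.83 days.

9.8 days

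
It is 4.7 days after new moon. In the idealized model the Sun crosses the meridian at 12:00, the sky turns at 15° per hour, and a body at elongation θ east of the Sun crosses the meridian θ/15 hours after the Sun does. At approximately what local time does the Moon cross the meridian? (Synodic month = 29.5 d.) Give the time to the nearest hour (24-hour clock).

The Moon has covered 4.7/29.5 of its cycle, so θ ≈ 360° × 4.7/29.5 = 57.4°.
The Moon trails the Sun by θ/15 = 57.4/15 ≈ 3.82 hours.
12:00 + 3.82 h ≈ 15:49 → 16:00 to the nearest hour.

16:00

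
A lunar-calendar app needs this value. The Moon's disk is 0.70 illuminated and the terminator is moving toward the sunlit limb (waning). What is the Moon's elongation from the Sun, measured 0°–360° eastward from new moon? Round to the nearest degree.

Invert f = (1 − cos θ)/2 to get cos θ = 1 − 2(0.70) = -0.400, hence θ₀ = arccos -0.400 = 113.6°.
Waning ⇒ past full, so θ = 360° − 113.6° = 246.4°.

246°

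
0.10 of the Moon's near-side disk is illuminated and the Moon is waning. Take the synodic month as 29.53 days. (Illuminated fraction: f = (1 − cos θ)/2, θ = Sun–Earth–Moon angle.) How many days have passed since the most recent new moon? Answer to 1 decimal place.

Invert f = (1 − cos θ)/2 to get cos θ = 1 − 2(0.10) = 0.800, hence θ₀ = arccos 0.800 = 36.9°.
Waning ⇒ past full, so θ = 360° − 36.9° = 323.1°.
That fraction of the synodic month is 323.1/360 × 29.53 d ≈ 26.51 d.

26.5 days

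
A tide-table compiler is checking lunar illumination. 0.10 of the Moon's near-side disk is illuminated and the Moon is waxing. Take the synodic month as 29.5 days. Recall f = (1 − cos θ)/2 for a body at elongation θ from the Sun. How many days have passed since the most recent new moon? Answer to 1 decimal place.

3.0 days

From f = (1 − cos θ)/2: cos θ = 1 − 2×0.10 = 0.800; arccos → 36.9°.
Before full moon the principal value applies: θ = 36.9°.
Age = 29.5 × 36.9°/360° ≈ 3.02 days.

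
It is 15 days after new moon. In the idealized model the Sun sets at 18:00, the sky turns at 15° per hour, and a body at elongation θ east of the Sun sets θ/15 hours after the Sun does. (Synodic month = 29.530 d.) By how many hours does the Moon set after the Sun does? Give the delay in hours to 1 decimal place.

12.2 h

Phase angle: θ = 360°·(15 d)/(29.530 d) = 182.9°.
Delay after the Sun = 182.9° / (15°/h) ≈ 12.19 h.
So the Moon sets 12.19 h after the Sun.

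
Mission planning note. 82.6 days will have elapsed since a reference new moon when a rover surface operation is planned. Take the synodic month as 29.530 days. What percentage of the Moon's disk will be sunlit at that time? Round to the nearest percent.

Reduce mod P: 82.6 − 2×29.530 = 23.54 d into the current lunation.
Elongation θ = 360° × 23.54/29.530 ≈ 287.0°.
With cos θ = 0.292, the lit fraction is (1 − 0.292)/2 ≈ 0.354, so 35%.

35%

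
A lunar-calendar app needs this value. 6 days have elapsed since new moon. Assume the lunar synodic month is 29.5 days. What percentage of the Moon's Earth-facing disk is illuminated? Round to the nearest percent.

The Moon has covered 6/29.5 of its cycle, so θ ≈ 360° × 6/29.5 = 73.2°.
Illuminated fraction = (1 − cos 73.2°)/2 = (1 − 0.289)/2 ≈ 0.356, so 36%.

36%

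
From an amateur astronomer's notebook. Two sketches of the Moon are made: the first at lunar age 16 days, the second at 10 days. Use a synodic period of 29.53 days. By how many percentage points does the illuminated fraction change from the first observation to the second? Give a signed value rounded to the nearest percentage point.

First observation: θ = 360°·16/29.53 = 195.1°, so f = 0.983.
Second observation: θ = 121.9°, f = 0.764.
Δf = 0.764 − 0.983 = -0.219, i.e. -22 pp.

-22 pp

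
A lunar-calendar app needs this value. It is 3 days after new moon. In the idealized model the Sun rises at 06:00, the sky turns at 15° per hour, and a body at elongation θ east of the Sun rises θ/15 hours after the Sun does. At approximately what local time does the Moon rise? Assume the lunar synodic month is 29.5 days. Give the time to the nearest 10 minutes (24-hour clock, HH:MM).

The Moon has covered 3/29.5 of its cycle, so θ ≈ 360° × 3/29.5 = 36.6°.
The Moon trails the Sun by θ/15 = 36.6/15 ≈ 2.44 hours.
06:00 + 2.441 h ≈ 08:26 → 08:30 to the nearest ten minutes.

08:30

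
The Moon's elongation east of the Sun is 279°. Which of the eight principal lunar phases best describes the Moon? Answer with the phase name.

279° lies in the last quarter sector of the 8-phase cycle.

last quarter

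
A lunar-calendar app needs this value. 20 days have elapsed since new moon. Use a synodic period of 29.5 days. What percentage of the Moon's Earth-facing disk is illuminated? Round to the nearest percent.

The Moon has covered 20/29.5 of its cycle, so θ ≈ 360° × 20/29.5 = 244.1°.
With cos θ = (-0.437), the lit fraction is (1 − (-0.437))/2 ≈ 0.719, so 72%.

72%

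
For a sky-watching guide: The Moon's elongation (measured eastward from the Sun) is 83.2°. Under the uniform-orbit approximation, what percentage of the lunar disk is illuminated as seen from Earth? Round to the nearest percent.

44%

f = (1 − cos 83.2°)/2 = (1 − 0.118)/2 ≈ 0.441, i.e. 44%.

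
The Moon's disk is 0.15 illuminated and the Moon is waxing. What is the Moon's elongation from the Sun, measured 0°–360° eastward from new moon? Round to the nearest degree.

Invert f = (1 − cos θ)/2 to get cos θ = 1 − 2(0.15) = 0.700, hence θ₀ = arccos 0.700 = 45.6°.
Before full moon the principal value applies: θ = 45.6°.

46°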